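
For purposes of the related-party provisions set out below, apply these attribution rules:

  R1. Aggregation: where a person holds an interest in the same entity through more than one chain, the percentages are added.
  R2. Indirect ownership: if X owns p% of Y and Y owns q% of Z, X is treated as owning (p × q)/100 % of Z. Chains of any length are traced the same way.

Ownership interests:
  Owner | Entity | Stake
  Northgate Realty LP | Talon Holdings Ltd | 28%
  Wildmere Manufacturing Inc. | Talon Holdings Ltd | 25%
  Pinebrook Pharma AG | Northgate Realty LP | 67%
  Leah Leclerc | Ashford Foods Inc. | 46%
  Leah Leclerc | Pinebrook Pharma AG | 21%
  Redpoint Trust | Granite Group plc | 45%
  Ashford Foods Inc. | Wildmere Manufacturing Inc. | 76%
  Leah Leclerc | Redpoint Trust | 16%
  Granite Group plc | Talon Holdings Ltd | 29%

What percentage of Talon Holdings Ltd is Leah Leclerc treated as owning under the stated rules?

Chain via Ashford Foods Inc. → Wildmere Manufacturing Inc. (R2): 46% × 76% × 25% = 8.74% of Talon Holdings Ltd.
Chain via Redpoint Trust → Granite Group plc (R2): 16% × 45% × 29% = 2.088% of Talon Holdings Ltd.
Chain via Pinebrook Pharma AG → Northgate Realty LP (R2): 21% × 67% × 28% = 3.9396% of Talon Holdings Ltd.
Aggregating (R1): 8.74% + 2.088% + 3.9396% = 14.7676%.

14.7676%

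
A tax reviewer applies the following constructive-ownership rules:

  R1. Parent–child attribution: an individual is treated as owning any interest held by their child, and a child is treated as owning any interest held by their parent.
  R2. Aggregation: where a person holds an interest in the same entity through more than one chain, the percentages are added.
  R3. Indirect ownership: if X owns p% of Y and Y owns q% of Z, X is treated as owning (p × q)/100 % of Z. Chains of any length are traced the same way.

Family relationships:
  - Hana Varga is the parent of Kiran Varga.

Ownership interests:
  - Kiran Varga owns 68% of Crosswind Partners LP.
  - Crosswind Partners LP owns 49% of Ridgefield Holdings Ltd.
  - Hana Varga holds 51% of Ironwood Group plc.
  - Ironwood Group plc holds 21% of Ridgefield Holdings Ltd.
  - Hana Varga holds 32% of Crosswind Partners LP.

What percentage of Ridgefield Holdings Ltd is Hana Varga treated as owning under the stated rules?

59.71%

By parent–child attribution (R1), Hana Varga is treated as also owning Kiran Varga's interest in Crosswind Partners LP, giving 32% + 68% = 100%.
Chain via Crosswind Partners LP (R3): 100% × 49% = 49% of Ridgefield Holdings Ltd.
Chain via Ironwood Group plc (R3): 51% × 21% = 10.71% of Ridgefield Holdings Ltd.
Aggregating (R2): 49% + 10.71% = 59.71%.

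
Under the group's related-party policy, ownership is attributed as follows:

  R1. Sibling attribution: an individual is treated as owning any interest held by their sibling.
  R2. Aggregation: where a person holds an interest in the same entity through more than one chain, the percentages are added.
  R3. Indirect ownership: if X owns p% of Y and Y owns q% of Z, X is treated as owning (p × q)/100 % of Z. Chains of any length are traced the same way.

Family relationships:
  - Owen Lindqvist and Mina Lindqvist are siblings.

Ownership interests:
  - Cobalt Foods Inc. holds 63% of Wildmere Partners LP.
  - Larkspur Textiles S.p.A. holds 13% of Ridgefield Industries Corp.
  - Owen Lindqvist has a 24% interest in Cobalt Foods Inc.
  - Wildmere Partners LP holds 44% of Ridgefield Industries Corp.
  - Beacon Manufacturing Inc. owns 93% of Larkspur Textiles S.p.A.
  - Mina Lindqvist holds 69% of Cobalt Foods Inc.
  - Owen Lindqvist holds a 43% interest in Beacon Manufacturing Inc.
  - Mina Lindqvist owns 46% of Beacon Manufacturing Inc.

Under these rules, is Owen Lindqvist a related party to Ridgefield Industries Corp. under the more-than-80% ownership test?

By sibling attribution (R1), Owen Lindqvist is treated as also owning Mina Lindqvist's interest in Beacon Manufacturing Inc, giving 43% + 46% = 89%.
By sibling attribution (R1), Owen Lindqvist is treated as also owning Mina Lindqvist's interest in Cobalt Foods Inc, giving 24% + 69% = 93%.
Chain via Beacon Manufacturing Inc. → Larkspur Textiles S.p.A. (R3): 89% × 93% × 13% = 10.7601% of Ridgefield Industries Corp.
Chain via Cobalt Foods Inc. → Wildmere Partners LP (R3): 93% × 63% × 44% = 25.7796% of Ridgefield Industries Corp.
Aggregating (R2): 10.7601% + 25.7796% = 36.5397%.
36.5397% does not exceed the 80% threshold, so Owen is not a related party to Ridgefield Industries Corp.

No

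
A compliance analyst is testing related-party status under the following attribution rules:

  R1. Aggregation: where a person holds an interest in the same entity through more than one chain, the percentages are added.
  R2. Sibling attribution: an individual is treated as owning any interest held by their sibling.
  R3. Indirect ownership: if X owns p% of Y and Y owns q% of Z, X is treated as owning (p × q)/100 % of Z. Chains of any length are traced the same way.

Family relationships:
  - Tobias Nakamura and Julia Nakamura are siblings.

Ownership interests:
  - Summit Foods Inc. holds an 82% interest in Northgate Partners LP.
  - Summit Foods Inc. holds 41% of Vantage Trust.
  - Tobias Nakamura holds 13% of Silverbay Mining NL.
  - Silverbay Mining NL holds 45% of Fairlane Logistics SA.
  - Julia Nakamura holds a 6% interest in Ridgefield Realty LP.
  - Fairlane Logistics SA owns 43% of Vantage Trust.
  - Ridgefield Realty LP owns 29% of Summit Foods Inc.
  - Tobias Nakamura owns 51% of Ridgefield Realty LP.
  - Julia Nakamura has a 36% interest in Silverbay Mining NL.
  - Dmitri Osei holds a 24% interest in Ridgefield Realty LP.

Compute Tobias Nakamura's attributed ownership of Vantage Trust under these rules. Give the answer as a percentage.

By sibling attribution (R2), Tobias Nakamura is treated as also owning Julia Nakamura's interest in Ridgefield Realty LP, giving 51% + 6% = 57%.
By sibling attribution (R2), Tobias Nakamura is treated as also owning Julia Nakamura's interest in Silverbay Mining NL, giving 13% + 36% = 49%.
Chain via Ridgefield Realty LP → Summit Foods Inc. (R3): 57% × 29% × 41% = 6.7773% of Vantage Trust.
Chain via Silverbay Mining NL → Fairlane Logistics SA (R3): 49% × 45% × 43% = 9.4815% of Vantage Trust.
Aggregating (R1): 6.7773% + 9.4815% = 16.2588%.

16.2588%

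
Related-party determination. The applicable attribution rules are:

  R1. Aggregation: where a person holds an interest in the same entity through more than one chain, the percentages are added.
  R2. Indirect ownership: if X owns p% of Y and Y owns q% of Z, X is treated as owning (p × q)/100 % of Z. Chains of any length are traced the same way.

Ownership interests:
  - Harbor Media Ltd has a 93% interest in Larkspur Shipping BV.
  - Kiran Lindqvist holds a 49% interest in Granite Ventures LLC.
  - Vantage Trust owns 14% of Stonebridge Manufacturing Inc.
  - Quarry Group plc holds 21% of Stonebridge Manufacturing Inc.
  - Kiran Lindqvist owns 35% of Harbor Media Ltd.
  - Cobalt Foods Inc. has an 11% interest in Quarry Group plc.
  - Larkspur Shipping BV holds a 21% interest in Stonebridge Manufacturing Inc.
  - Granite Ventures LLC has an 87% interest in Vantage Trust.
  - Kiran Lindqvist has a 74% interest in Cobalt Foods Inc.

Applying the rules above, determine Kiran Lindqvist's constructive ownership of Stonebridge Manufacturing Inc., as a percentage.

14.5131%

Chain via Granite Ventures LLC → Vantage Trust (R2): 49% × 87% × 14% = 5.9682% of Stonebridge Manufacturing Inc.
Chain via Cobalt Foods Inc. → Quarry Group plc (R2): 74% × 11% × 21% = 1.7094% of Stonebridge Manufacturing Inc.
Chain via Harbor Media Ltd → Larkspur Shipping BV (R2): 35% × 93% × 21% = 6.8355% of Stonebridge Manufacturing Inc.
Aggregating (R1): 5.9682% + 1.7094% + 6.8355% = 14.5131%.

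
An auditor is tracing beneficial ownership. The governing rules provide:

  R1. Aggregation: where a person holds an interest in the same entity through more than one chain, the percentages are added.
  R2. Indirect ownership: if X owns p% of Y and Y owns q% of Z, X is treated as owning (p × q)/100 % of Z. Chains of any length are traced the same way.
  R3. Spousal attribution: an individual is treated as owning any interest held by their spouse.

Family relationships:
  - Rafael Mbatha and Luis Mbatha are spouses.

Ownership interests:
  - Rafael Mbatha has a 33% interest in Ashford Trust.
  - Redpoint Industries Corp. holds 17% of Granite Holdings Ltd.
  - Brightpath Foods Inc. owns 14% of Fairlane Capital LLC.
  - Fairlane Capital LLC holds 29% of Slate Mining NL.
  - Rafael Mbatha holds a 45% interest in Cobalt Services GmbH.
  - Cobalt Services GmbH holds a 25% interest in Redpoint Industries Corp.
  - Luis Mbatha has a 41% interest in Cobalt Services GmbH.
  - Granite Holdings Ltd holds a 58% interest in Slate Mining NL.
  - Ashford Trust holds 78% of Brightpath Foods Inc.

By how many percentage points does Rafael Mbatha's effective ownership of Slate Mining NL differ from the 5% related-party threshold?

By spousal attribution (R3), Rafael Mbatha is treated as also owning Luis Mbatha's interest in Cobalt Services GmbH, giving 45% + 41% = 86%.
Chain via Cobalt Services GmbH → Redpoint Industries Corp. → Granite Holdings Ltd (R2): 86% × 25% × 17% × 58% = 2.1199% of Slate Mining NL.
Chain via Ashford Trust → Brightpath Foods Inc. → Fairlane Capital LLC (R2): 33% × 78% × 14% × 29% = 1.045044% of Slate Mining NL.
Aggregating (R1): 2.1199% + 1.045044% = 3.164944%.
3.164944% falls short of the 5% threshold by 1.835056 percentage points.

1.835056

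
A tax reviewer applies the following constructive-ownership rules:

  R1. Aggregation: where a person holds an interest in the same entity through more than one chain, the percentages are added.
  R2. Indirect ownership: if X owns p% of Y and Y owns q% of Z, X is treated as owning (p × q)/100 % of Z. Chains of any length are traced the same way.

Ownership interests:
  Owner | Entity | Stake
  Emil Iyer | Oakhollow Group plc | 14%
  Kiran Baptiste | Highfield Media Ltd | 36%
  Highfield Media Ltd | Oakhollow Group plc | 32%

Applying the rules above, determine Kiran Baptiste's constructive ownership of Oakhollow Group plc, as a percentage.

11.52%

Chain via Highfield Media Ltd (R2): 36% × 32% = 11.52% of Oakhollow Group plc.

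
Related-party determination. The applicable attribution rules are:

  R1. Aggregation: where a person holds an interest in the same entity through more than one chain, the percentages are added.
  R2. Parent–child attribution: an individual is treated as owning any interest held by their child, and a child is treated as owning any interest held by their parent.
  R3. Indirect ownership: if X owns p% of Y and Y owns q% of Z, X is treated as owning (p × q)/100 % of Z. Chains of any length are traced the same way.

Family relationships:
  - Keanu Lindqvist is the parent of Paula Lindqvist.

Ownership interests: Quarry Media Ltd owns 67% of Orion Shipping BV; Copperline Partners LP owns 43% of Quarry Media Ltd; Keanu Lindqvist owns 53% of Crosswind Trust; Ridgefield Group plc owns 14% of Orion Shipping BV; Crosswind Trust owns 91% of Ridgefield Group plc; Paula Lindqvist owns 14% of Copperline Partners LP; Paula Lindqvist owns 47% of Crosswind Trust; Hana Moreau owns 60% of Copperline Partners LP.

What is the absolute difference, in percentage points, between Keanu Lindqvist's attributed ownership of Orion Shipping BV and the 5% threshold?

11.7734

By parent–child attribution (R2), Keanu Lindqvist is treated as also owning Paula Lindqvist's interest in Crosswind Trust, giving 53% + 47% = 100%.
By parent–child attribution (R2), Keanu Lindqvist is treated as owning Paula Lindqvist's 14% interest in Copperline Partners LP.
Chain via Crosswind Trust → Ridgefield Group plc (R3): 100% × 91% × 14% = 12.74% of Orion Shipping BV.
Chain via Copperline Partners LP → Quarry Media Ltd (R3): 14% × 43% × 67% = 4.0334% of Orion Shipping BV.
Aggregating (R1): 12.74% + 4.0334% = 16.7734%.
16.7734% exceeds the 5% threshold by 11.7734 percentage points.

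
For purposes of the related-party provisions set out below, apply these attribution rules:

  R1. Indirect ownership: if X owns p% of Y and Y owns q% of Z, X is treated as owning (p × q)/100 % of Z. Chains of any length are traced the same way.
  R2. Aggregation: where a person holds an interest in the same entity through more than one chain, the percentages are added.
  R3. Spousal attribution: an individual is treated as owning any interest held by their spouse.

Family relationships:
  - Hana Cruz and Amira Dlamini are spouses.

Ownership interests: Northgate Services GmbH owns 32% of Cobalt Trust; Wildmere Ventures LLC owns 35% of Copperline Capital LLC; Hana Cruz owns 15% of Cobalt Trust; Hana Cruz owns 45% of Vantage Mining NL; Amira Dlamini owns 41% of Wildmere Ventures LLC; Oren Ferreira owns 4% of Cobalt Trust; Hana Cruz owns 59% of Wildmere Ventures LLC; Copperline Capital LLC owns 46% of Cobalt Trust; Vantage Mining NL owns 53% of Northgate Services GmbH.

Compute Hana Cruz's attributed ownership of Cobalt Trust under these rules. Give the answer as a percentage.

By spousal attribution (R3), Hana Cruz is treated as also owning Amira Dlamini's interest in Wildmere Ventures LLC, giving 59% + 41% = 100%.
Chain via Vantage Mining NL → Northgate Services GmbH (R1): 45% × 53% × 32% = 7.632% of Cobalt Trust.
Chain via Wildmere Ventures LLC → Copperline Capital LLC (R1): 100% × 35% × 46% = 16.1% of Cobalt Trust.
Direct interest in Cobalt Trust: 15%.
Aggregating (R2): 7.632% + 16.1% + 15% = 38.732%.

38.732%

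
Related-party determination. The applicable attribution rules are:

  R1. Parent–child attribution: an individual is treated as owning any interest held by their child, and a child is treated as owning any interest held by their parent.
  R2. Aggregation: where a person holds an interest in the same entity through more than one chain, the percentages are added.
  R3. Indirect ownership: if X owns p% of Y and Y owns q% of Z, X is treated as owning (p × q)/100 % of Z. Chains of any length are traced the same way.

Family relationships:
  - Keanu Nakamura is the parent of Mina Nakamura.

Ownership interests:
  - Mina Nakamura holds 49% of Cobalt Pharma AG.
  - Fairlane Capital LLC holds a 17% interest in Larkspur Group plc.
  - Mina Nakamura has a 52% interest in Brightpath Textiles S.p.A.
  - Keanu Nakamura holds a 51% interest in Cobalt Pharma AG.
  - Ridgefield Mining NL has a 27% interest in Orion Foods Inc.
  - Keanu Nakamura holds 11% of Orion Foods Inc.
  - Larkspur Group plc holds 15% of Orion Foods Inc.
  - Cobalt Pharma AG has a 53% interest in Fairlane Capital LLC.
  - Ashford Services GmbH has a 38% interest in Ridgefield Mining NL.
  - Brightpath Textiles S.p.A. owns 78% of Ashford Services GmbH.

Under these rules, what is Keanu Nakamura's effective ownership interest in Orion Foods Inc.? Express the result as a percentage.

16.512956%

By parent–child attribution (R1), Keanu Nakamura is treated as also owning Mina Nakamura's interest in Cobalt Pharma AG, giving 51% + 49% = 100%.
By parent–child attribution (R1), Keanu Nakamura is treated as owning Mina Nakamura's 52% interest in Brightpath Textiles S.p.A.
Chain via Cobalt Pharma AG → Fairlane Capital LLC → Larkspur Group plc (R3): 100% × 53% × 17% × 15% = 1.3515% of Orion Foods Inc.
Direct interest in Orion Foods Inc: 11%.
Chain via Brightpath Textiles S.p.A. → Ashford Services GmbH → Ridgefield Mining NL (R3): 52% × 78% × 38% × 27% = 4.161456% of Orion Foods Inc.
Aggregating (R2): 1.3515% + 11% + 4.161456% = 16.512956%.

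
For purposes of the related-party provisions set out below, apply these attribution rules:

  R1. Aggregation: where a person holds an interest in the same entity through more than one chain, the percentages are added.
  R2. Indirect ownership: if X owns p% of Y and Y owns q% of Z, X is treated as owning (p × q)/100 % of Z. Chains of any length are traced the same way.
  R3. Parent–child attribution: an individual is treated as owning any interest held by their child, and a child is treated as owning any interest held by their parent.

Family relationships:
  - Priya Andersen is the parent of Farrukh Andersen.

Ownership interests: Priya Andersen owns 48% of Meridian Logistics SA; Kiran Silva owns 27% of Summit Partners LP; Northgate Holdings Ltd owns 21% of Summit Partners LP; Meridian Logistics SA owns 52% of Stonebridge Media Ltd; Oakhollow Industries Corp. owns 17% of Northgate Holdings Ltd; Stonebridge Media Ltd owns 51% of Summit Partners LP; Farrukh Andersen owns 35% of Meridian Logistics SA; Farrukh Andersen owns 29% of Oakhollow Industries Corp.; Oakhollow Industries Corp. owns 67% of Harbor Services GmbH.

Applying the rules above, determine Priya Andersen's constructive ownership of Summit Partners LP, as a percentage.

By parent–child attribution (R3), Priya Andersen is treated as also owning Farrukh Andersen's interest in Meridian Logistics SA, giving 48% + 35% = 83%.
By parent–child attribution (R3), Priya Andersen is treated as owning Farrukh Andersen's 29% interest in Oakhollow Industries Corp.
Chain via Meridian Logistics SA → Stonebridge Media Ltd (R2): 83% × 52% × 51% = 22.0116% of Summit Partners LP.
Chain via Oakhollow Industries Corp. → Northgate Holdings Ltd (R2): 29% × 17% × 21% = 1.0353% of Summit Partners LP.
Aggregating (R1): 22.0116% + 1.0353% = 23.0469%.

23.0469%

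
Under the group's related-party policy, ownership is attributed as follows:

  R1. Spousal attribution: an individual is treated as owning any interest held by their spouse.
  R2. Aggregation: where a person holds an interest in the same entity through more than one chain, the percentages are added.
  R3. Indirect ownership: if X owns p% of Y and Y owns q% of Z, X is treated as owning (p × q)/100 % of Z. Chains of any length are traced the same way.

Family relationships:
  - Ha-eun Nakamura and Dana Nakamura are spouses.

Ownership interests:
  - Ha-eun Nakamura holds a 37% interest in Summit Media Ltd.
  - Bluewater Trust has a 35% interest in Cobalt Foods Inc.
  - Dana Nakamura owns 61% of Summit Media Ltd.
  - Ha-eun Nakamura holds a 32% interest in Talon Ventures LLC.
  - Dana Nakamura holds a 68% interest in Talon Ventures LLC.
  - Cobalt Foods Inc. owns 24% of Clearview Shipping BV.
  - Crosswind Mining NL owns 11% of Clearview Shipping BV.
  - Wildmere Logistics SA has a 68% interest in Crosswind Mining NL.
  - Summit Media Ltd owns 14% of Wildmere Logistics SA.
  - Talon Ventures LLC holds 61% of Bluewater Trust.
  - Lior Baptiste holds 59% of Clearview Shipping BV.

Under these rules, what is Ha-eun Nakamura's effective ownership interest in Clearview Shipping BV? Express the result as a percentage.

By spousal attribution (R1), Ha-eun Nakamura is treated as also owning Dana Nakamura's interest in Summit Media Ltd, giving 37% + 61% = 98%.
By spousal attribution (R1), Ha-eun Nakamura is treated as also owning Dana Nakamura's interest in Talon Ventures LLC, giving 32% + 68% = 100%.
Chain via Summit Media Ltd → Wildmere Logistics SA → Crosswind Mining NL (R3): 98% × 14% × 68% × 11% = 1.026256% of Clearview Shipping BV.
Chain via Talon Ventures LLC → Bluewater Trust → Cobalt Foods Inc. (R3): 100% × 61% × 35% × 24% = 5.124% of Clearview Shipping BV.
Aggregating (R2): 1.026256% + 5.124% = 6.150256%.

6.150256%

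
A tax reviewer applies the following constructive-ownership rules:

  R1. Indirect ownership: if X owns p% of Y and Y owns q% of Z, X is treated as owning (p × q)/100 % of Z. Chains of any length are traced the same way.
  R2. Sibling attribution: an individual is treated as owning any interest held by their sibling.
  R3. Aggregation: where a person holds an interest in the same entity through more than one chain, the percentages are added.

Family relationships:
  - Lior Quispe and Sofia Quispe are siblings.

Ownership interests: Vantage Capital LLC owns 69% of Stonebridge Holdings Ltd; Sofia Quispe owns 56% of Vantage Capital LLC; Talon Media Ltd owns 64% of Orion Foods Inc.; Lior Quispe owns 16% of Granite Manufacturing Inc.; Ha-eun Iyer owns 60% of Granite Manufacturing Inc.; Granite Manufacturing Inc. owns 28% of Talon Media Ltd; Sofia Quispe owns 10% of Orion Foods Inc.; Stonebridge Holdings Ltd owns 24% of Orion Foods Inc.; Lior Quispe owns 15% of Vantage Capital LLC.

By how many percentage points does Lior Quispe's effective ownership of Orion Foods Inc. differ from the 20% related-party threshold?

By sibling attribution (R2), Lior Quispe is treated as also owning Sofia Quispe's interest in Vantage Capital LLC, giving 15% + 56% = 71%.
By sibling attribution (R2), Lior Quispe is treated as owning Sofia Quispe's 10% interest in Orion Foods Inc.
Chain via Granite Manufacturing Inc. → Talon Media Ltd (R1): 16% × 28% × 64% = 2.8672% of Orion Foods Inc.
Chain via Vantage Capital LLC → Stonebridge Holdings Ltd (R1): 71% × 69% × 24% = 11.7576% of Orion Foods Inc.
Direct interest in Orion Foods Inc: 10%.
Aggregating (R3): 2.8672% + 11.7576% + 10% = 24.6248%.
24.6248% exceeds the 20% threshold by 4.6248 percentage points.

4.6248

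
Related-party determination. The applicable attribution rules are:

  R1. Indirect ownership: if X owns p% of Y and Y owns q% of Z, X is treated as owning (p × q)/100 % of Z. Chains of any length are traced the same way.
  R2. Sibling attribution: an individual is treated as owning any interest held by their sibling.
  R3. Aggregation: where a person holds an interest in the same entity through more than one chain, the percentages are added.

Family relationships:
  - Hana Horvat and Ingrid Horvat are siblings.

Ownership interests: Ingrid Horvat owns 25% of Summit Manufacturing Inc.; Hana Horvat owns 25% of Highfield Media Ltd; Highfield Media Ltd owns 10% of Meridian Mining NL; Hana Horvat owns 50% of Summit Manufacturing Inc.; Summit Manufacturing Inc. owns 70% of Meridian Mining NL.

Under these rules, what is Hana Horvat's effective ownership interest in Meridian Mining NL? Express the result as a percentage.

By sibling attribution (R2), Hana Horvat is treated as also owning Ingrid Horvat's interest in Summit Manufacturing Inc, giving 50% + 25% = 75%.
Chain via Highfield Media Ltd (R1): 25% × 10% = 2.5% of Meridian Mining NL.
Chain via Summit Manufacturing Inc. (R1): 75% × 70% = 52.5% of Meridian Mining NL.
Aggregating (R3): 2.5% + 52.5% = 55%.

55%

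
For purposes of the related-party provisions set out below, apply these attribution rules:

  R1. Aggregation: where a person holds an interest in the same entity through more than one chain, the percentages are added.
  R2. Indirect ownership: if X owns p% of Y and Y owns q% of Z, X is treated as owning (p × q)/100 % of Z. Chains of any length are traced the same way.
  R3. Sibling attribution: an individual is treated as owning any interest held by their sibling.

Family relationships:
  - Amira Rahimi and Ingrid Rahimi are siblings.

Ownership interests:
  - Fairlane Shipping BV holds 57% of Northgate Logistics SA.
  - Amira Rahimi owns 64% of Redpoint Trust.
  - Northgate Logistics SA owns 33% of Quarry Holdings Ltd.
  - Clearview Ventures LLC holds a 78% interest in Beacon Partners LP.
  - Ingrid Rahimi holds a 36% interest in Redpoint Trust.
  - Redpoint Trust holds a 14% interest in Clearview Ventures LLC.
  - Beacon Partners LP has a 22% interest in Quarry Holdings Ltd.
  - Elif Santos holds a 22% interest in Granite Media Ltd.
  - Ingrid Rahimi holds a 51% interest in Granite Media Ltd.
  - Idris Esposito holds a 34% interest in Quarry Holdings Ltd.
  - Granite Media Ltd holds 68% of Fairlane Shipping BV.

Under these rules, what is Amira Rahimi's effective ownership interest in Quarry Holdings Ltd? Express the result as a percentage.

8.925708%

By sibling attribution (R3), Amira Rahimi is treated as also owning Ingrid Rahimi's interest in Redpoint Trust, giving 64% + 36% = 100%.
By sibling attribution (R3), Amira Rahimi is treated as owning Ingrid Rahimi's 51% interest in Granite Media Ltd.
Chain via Redpoint Trust → Clearview Ventures LLC → Beacon Partners LP (R2): 100% × 14% × 78% × 22% = 2.4024% of Quarry Holdings Ltd.
Chain via Granite Media Ltd → Fairlane Shipping BV → Northgate Logistics SA (R2): 51% × 68% × 57% × 33% = 6.523308% of Quarry Holdings Ltd.
Aggregating (R1): 2.4024% + 6.523308% = 8.925708%.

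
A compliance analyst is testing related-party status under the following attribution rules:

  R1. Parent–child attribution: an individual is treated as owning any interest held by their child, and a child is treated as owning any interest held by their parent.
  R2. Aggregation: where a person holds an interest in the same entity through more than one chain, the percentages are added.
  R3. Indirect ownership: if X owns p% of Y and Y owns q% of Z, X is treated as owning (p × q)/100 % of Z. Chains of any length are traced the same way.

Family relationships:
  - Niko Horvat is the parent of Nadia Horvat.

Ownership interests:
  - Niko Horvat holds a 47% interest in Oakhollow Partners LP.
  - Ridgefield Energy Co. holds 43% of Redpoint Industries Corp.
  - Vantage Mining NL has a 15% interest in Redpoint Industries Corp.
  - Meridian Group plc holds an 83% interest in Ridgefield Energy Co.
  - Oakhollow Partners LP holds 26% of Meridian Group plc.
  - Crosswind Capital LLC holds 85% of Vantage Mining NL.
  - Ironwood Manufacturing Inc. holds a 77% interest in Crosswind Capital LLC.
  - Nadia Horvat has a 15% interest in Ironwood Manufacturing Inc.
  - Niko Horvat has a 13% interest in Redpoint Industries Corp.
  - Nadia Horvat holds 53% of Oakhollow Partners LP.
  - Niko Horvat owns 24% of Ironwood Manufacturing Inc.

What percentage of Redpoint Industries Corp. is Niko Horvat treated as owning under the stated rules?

By parent–child attribution (R1), Niko Horvat is treated as also owning Nadia Horvat's interest in Ironwood Manufacturing Inc, giving 24% + 15% = 39%.
By parent–child attribution (R1), Niko Horvat is treated as also owning Nadia Horvat's interest in Oakhollow Partners LP, giving 47% + 53% = 100%.
Chain via Ironwood Manufacturing Inc. → Crosswind Capital LLC → Vantage Mining NL (R3): 39% × 77% × 85% × 15% = 3.828825% of Redpoint Industries Corp.
Chain via Oakhollow Partners LP → Meridian Group plc → Ridgefield Energy Co. (R3): 100% × 26% × 83% × 43% = 9.2794% of Redpoint Industries Corp.
Direct interest in Redpoint Industries Corp: 13%.
Aggregating (R2): 3.828825% + 9.2794% + 13% = 26.108225%.

26.108225%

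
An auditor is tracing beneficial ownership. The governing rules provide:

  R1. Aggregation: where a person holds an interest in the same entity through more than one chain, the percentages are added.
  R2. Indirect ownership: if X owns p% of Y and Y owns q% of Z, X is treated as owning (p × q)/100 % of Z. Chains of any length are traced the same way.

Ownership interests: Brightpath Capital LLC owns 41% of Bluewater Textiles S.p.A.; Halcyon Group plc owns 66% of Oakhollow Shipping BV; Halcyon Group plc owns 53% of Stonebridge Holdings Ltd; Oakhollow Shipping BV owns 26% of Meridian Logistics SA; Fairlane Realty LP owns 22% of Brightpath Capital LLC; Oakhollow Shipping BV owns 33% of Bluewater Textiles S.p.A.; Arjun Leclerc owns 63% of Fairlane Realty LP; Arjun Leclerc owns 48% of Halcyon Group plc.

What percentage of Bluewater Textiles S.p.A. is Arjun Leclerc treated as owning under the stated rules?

Chain via Halcyon Group plc → Oakhollow Shipping BV (R2): 48% × 66% × 33% = 10.4544% of Bluewater Textiles S.p.A.
Chain via Fairlane Realty LP → Brightpath Capital LLC (R2): 63% × 22% × 41% = 5.6826% of Bluewater Textiles S.p.A.
Aggregating (R1): 10.4544% + 5.6826% = 16.137%.

16.137%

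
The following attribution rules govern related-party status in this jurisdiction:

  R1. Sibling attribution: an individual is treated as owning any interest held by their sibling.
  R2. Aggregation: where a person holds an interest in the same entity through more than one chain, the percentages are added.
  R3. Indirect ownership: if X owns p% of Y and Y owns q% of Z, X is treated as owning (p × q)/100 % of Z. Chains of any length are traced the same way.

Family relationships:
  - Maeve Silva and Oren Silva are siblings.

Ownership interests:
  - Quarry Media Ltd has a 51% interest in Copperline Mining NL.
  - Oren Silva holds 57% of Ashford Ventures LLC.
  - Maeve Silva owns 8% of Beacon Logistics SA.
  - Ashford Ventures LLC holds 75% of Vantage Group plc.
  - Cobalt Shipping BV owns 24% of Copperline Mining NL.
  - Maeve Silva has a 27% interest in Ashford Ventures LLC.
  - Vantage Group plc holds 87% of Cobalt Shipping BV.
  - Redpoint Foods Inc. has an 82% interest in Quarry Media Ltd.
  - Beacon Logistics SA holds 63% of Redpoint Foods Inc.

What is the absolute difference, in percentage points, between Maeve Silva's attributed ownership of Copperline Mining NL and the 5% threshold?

By sibling attribution (R1), Maeve Silva is treated as also owning Oren Silva's interest in Ashford Ventures LLC, giving 27% + 57% = 84%.
Chain via Ashford Ventures LLC → Vantage Group plc → Cobalt Shipping BV (R3): 84% × 75% × 87% × 24% = 13.1544% of Copperline Mining NL.
Chain via Beacon Logistics SA → Redpoint Foods Inc. → Quarry Media Ltd (R3): 8% × 63% × 82% × 51% = 2.107728% of Copperline Mining NL.
Aggregating (R2): 13.1544% + 2.107728% = 15.262128%.
15.262128% exceeds the 5% threshold by 10.262128 percentage points.

10.262128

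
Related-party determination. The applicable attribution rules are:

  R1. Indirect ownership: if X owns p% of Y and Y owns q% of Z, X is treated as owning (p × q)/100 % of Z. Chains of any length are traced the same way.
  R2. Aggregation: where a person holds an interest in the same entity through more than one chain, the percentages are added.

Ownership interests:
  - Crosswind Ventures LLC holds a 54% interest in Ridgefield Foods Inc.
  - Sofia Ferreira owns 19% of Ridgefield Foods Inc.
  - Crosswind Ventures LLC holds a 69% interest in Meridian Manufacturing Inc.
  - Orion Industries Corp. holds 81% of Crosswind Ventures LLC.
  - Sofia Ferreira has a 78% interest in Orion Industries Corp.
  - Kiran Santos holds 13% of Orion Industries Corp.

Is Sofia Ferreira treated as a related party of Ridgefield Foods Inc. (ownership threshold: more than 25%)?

Chain via Orion Industries Corp. → Crosswind Ventures LLC (R1): 78% × 81% × 54% = 34.1172% of Ridgefield Foods Inc.
Direct interest in Ridgefield Foods Inc: 19%.
Aggregating (R2): 34.1172% + 19% = 53.1172%.
53.1172% exceeds the 25% threshold, so Sofia is a related party to Ridgefield Foods Inc.

Yes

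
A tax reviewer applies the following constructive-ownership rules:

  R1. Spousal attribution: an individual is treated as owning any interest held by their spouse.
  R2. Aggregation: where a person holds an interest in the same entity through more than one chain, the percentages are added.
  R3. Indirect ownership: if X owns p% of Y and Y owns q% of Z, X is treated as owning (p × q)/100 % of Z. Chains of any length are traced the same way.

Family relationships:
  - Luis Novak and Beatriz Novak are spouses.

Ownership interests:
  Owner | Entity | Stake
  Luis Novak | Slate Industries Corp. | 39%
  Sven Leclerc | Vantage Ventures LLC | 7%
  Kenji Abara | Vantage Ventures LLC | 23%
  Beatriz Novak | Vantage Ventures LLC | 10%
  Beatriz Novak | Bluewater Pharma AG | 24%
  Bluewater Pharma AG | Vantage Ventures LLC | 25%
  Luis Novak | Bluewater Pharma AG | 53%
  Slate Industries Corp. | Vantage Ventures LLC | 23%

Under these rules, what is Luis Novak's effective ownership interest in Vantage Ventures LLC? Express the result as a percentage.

38.22%

By spousal attribution (R1), Luis Novak is treated as also owning Beatriz Novak's interest in Bluewater Pharma AG, giving 53% + 24% = 77%.
By spousal attribution (R1), Luis Novak is treated as owning Beatriz Novak's 10% interest in Vantage Ventures LLC.
Chain via Bluewater Pharma AG (R3): 77% × 25% = 19.25% of Vantage Ventures LLC.
Chain via Slate Industries Corp. (R3): 39% × 23% = 8.97% of Vantage Ventures LLC.
Direct interest in Vantage Ventures LLC: 10%.
Aggregating (R2): 19.25% + 8.97% + 10% = 38.22%.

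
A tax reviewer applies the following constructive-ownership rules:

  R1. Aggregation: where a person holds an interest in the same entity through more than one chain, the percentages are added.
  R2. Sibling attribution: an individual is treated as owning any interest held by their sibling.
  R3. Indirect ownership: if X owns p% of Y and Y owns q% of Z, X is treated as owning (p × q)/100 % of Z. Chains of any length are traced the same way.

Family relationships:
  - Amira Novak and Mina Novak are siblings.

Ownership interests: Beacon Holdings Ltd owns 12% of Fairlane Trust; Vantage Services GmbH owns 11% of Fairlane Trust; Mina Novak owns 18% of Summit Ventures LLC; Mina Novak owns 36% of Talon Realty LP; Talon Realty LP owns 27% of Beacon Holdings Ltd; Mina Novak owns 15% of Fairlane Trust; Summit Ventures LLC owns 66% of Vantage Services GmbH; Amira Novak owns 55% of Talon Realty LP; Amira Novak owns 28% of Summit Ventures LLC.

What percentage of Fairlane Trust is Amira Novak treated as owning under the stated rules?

21.288%

By sibling attribution (R2), Amira Novak is treated as also owning Mina Novak's interest in Summit Ventures LLC, giving 28% + 18% = 46%.
By sibling attribution (R2), Amira Novak is treated as also owning Mina Novak's interest in Talon Realty LP, giving 55% + 36% = 91%.
By sibling attribution (R2), Amira Novak is treated as owning Mina Novak's 15% interest in Fairlane Trust.
Chain via Summit Ventures LLC → Vantage Services GmbH (R3): 46% × 66% × 11% = 3.3396% of Fairlane Trust.
Chain via Talon Realty LP → Beacon Holdings Ltd (R3): 91% × 27% × 12% = 2.9484% of Fairlane Trust.
Direct interest in Fairlane Trust: 15%.
Aggregating (R1): 3.3396% + 2.9484% + 15% = 21.288%.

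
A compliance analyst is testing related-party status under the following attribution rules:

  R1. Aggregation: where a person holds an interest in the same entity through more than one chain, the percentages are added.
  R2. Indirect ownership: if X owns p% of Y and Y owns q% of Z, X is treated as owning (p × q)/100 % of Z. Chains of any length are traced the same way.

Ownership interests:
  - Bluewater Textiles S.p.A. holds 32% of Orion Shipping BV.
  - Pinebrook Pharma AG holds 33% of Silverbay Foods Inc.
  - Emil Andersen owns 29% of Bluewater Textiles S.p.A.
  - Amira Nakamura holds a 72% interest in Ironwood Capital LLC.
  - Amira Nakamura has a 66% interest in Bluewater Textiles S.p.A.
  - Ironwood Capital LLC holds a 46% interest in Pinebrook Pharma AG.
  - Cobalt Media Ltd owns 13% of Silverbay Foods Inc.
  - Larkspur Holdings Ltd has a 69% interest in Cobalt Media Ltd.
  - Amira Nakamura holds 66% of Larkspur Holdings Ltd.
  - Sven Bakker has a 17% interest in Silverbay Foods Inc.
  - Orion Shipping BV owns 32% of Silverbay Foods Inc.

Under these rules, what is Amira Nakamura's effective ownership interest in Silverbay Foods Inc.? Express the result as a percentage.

23.6082%

Chain via Larkspur Holdings Ltd → Cobalt Media Ltd (R2): 66% × 69% × 13% = 5.9202% of Silverbay Foods Inc.
Chain via Ironwood Capital LLC → Pinebrook Pharma AG (R2): 72% × 46% × 33% = 10.9296% of Silverbay Foods Inc.
Chain via Bluewater Textiles S.p.A. → Orion Shipping BV (R2): 66% × 32% × 32% = 6.7584% of Silverbay Foods Inc.
Aggregating (R1): 5.9202% + 10.9296% + 6.7584% = 23.6082%.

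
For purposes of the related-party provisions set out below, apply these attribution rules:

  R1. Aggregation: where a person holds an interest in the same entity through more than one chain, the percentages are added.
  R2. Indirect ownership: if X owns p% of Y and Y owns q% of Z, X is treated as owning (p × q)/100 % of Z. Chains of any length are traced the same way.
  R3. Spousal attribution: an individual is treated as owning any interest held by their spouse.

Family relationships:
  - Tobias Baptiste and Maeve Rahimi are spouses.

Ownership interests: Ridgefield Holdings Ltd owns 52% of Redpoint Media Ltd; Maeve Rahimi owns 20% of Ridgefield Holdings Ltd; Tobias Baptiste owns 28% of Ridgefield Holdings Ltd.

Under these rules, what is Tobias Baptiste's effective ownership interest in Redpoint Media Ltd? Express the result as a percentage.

24.96%

By spousal attribution (R3), Tobias Baptiste is treated as also owning Maeve Rahimi's interest in Ridgefield Holdings Ltd, giving 28% + 20% = 48%.
Chain via Ridgefield Holdings Ltd (R2): 48% × 52% = 24.96% of Redpoint Media Ltd.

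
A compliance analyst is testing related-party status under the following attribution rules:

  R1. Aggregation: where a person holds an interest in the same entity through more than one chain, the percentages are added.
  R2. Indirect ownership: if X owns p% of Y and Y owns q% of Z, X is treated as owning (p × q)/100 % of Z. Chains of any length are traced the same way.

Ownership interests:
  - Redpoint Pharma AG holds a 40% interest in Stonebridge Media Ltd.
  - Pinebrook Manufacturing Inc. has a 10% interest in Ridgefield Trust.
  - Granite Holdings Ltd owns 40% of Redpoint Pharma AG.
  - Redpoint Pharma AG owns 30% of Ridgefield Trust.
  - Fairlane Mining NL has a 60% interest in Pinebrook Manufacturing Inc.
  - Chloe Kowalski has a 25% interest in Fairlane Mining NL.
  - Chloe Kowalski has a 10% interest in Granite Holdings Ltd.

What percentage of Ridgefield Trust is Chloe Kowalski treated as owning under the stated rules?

Chain via Granite Holdings Ltd → Redpoint Pharma AG (R2): 10% × 40% × 30% = 1.2% of Ridgefield Trust.
Chain via Fairlane Mining NL → Pinebrook Manufacturing Inc. (R2): 25% × 60% × 10% = 1.5% of Ridgefield Trust.
Aggregating (R1): 1.2% + 1.5% = 2.7%.

2.7%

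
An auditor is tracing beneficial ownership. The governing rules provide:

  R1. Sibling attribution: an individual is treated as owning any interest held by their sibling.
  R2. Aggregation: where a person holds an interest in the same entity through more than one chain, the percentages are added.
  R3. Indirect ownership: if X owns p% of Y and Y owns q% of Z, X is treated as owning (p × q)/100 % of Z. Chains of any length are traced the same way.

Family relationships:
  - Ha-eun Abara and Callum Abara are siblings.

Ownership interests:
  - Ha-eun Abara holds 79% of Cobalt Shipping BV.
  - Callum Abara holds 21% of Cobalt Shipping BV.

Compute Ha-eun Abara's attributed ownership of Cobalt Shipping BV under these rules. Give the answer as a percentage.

By sibling attribution (R1), Ha-eun Abara is treated as also owning Callum Abara's interest in Cobalt Shipping BV, giving 79% + 21% = 100%.
Direct interest in Cobalt Shipping BV: 100%.

100%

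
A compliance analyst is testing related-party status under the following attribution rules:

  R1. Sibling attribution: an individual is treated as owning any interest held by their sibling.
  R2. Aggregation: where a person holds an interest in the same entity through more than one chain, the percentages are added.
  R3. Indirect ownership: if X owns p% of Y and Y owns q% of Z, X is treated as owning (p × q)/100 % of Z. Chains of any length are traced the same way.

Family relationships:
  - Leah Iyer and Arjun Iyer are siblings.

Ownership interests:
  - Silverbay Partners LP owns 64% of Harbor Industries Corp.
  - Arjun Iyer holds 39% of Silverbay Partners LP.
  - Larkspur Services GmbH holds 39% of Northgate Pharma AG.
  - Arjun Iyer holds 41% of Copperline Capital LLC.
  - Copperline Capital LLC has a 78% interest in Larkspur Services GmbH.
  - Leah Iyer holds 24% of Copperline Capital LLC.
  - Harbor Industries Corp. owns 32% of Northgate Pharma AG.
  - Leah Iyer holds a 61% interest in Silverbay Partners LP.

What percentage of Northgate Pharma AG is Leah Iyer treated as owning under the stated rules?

By sibling attribution (R1), Leah Iyer is treated as also owning Arjun Iyer's interest in Copperline Capital LLC, giving 24% + 41% = 65%.
By sibling attribution (R1), Leah Iyer is treated as also owning Arjun Iyer's interest in Silverbay Partners LP, giving 61% + 39% = 100%.
Chain via Copperline Capital LLC → Larkspur Services GmbH (R3): 65% × 78% × 39% = 19.773% of Northgate Pharma AG.
Chain via Silverbay Partners LP → Harbor Industries Corp. (R3): 100% × 64% × 32% = 20.48% of Northgate Pharma AG.
Aggregating (R2): 19.773% + 20.48% = 40.253%.

40.253%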